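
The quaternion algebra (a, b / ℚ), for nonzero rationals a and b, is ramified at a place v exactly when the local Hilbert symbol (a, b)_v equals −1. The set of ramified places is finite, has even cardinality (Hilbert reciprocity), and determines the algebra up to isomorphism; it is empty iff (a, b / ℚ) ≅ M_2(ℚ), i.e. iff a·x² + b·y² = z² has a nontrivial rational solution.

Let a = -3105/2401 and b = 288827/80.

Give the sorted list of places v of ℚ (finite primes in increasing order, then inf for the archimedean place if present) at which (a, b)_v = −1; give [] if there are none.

[2, 5, 7, 11, 23, 31]

(a, b) ≡ (-345, 11935) mod (ℚ^×)²; places V = {2, 3, 5, 7, 11, 23, 31, ∞}.
(a,b)_3: α=3, u≡2; β=0, v≡1 (mod 3); (2|3)=-1, (1|3)=+1; sign (−1)^0·-1^0·+1^3 = +1.
(a,b)_2: α=0, β=-4; u≡7, v≡7 (mod 8); ε(u)ε(v)=1·1, αω(v)=0·0, βω(u)=-4·0; sum ≡ 1  ⇒  -1.
(a,b)_11: α=0, u≡10; β=3, v≡10 (mod 11); (10|11)=-1, (10|11)=-1; sign (−1)^0·-1^3·-1^0 = -1.
(a,b)_5: α=1, u≡4; β=-1, v≡2 (mod 5); (4|5)=+1, (2|5)=-1; sign (−1)^0·+1^-1·-1^1 = -1.
(a,b)_23: α=1, u≡8; β=0, v≡14 (mod 23); (8|23)=+1, (14|23)=-1; sign (−1)^0·+1^0·-1^1 = -1.
(a,b)_∞: sgn(-345)=−, sgn(11935)=+, so +1.
(a,b)_31: α=0, u≡24; β=1, v≡13 (mod 31); (24|31)=-1, (13|31)=-1; sign (−1)^0·-1^1·-1^0 = -1.
(a,b)_7: α=-4, u≡3; β=1, v≡1 (mod 7); (3|7)=-1, (1|7)=+1; sign (−1)^0·-1^1·+1^-4 = -1.
|Ram(-345, 11935)| = 6, even; anisotropic at {2, 5, 7, 11, 23, 31}.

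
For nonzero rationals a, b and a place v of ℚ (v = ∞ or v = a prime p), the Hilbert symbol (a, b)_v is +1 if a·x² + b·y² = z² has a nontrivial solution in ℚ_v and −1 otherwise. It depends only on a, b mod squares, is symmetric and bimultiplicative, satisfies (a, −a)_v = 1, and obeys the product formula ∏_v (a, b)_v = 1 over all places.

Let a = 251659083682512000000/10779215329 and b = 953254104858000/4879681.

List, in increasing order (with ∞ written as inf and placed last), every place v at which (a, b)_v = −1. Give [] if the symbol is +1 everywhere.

Mod squares: a ≡ 1173, b ≡ 21505. Check v ∈ {∞, 2, 3, 5, 11, 17, 23, 29, 47}.
v=∞: 1173 > 0 and 21505 > 0  ⇒  (a,b)_∞ = +1.
v=17: a=17^1·(≡16), b=17^1·(≡5) mod 17; (16|17)=+1, (5|17)=-1; (−1)^{1·1·8}·(+1)^1·(-1)^1 = -1.
v=2: v_2(a)=10, v_2(b)=4; units ≡ 5, 1 (mod 8); ε·ε+αω+βω = 0·0+10·0+4·1 ≡ 0  ⇒  (a,b)_2 = +1.
v=11: a=11^6·(≡8), b=11^5·(≡8) mod 11; (8|11)=-1, (8|11)=-1; (−1)^{6·5·5}·(-1)^5·(-1)^6 = -1.
v=47: a=47^-6·(≡13), b=47^-4·(≡13) mod 47; (13|47)=-1, (13|47)=-1; (−1)^{-6·-4·23}·(-1)^-4·(-1)^-6 = +1.
v=29: a=29^2·(≡4), b=29^2·(≡6) mod 29; (4|29)=+1, (6|29)=+1; (−1)^{2·2·14}·(+1)^2·(+1)^2 = +1.
v=5: a=5^6·(≡2), b=5^3·(≡4) mod 5; (2|5)=-1, (4|5)=+1; (−1)^{6·3·2}·(-1)^3·(+1)^6 = -1.
v=23: a=23^1·(≡15), b=23^1·(≡14) mod 23; (15|23)=-1, (14|23)=-1; (−1)^{1·1·11}·(-1)^1·(-1)^1 = -1.
v=3: a=3^3·(≡1), b=3^2·(≡1) mod 3; (1|3)=+1, (1|3)=+1; (−1)^{3·2·1}·(+1)^2·(+1)^3 = +1.
Ram(1173, 21505) = {5, 11, 17, 23}; no ℚ_5-point on the conic.

[5, 11, 17, 23]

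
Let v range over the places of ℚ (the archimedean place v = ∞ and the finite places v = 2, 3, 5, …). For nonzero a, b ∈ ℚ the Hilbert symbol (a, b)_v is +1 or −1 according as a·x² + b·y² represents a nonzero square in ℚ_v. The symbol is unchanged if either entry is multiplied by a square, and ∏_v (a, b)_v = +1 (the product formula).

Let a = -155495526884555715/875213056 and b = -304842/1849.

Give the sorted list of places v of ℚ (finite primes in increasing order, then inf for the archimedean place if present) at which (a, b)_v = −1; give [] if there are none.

[2, 3, 5, 13, 23, inf]

(a, b) ≡ (-55315, -138) mod (ℚ^×)²; places V = {2, 3, 5, 11, 13, 23, 37, 43, 47, ∞}.
(a,b)_43: α=-4, u≡2; β=-2, v≡28 (mod 43); (2|43)=-1, (28|43)=-1; sign (−1)^0·-1^-2·-1^-4 = +1.
(a,b)_23: α=3, u≡15; β=1, v≡7 (mod 23); (15|23)=-1, (7|23)=-1; sign (−1)^1·-1^1·-1^3 = -1.
(a,b)_5: α=1, u≡2; β=0, v≡2 (mod 5); (2|5)=-1, (2|5)=-1; sign (−1)^0·-1^0·-1^1 = -1.
(a,b)_47: α=4, u≡37; β=2, v≡9 (mod 47); (37|47)=+1, (9|47)=+1; sign (−1)^0·+1^2·+1^4 = +1.
(a,b)_37: α=1, u≡31; β=0, v≡36 (mod 37); (31|37)=-1, (36|37)=+1; sign (−1)^0·-1^0·+1^1 = +1.
(a,b)_2: α=-8, β=1; u≡5, v≡3 (mod 8); ε(u)ε(v)=0·1, αω(v)=-8·1, βω(u)=1·1; sum ≡ 1  ⇒  -1.
(a,b)_13: α=1, u≡10; β=0, v≡7 (mod 13); (10|13)=+1, (7|13)=-1; sign (−1)^0·+1^0·-1^1 = -1.
(a,b)_3: α=2, u≡2; β=1, v≡2 (mod 3); (2|3)=-1, (2|3)=-1; sign (−1)^0·-1^1·-1^2 = -1.
(a,b)_11: α=2, u≡4; β=0, v≡1 (mod 11); (4|11)=+1, (1|11)=+1; sign (−1)^0·+1^0·+1^2 = +1.
(a,b)_∞: sgn(-55315)=−, sgn(-138)=−, so -1.
(-55315, -138 / ℚ) ramifies at {2, 3, 5, 13, 23, ∞}: a division algebra.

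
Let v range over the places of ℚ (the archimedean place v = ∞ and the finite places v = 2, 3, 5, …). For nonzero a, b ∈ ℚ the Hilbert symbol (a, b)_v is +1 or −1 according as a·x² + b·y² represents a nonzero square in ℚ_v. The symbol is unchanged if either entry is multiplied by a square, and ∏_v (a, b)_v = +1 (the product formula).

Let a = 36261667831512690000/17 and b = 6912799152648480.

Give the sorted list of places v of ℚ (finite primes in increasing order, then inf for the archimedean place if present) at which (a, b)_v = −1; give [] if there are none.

(a, b) ≡ (5772333, 11730) mod (ℚ^×)²; places V = {2, 3, 5, 7, 13, 17, 19, 23, 37, ∞}.
(a,b)_19: α=3, u≡11; β=2, v≡16 (mod 19); (11|19)=+1, (16|19)=+1; sign (−1)^0·+1^2·+1^3 = +1.
(a,b)_37: α=3, u≡23; β=2, v≡7 (mod 37); (23|37)=-1, (7|37)=+1; sign (−1)^0·-1^2·+1^3 = +1.
(a,b)_2: α=4, β=5; u≡5, v≡1 (mod 8); ε(u)ε(v)=0·0, αω(v)=4·0, βω(u)=5·1; sum ≡ 1  ⇒  -1.
(a,b)_13: α=0, u≡11; β=2, v≡1 (mod 13); (11|13)=-1, (1|13)=+1; sign (−1)^0·-1^2·+1^0 = +1.
(a,b)_∞: sgn(5772333)=+, sgn(11730)=+, so +1.
(a,b)_7: α=5, u≡5; β=2, v≡5 (mod 7); (5|7)=-1, (5|7)=-1; sign (−1)^0·-1^2·-1^5 = -1.
(a,b)_5: α=4, u≡2; β=1, v≡1 (mod 5); (2|5)=-1, (1|5)=+1; sign (−1)^0·-1^1·+1^4 = -1.
(a,b)_3: α=3, u≡1; β=3, v≡1 (mod 3); (1|3)=+1, (1|3)=+1; sign (−1)^1·+1^3·+1^3 = -1.
(a,b)_17: α=-1, u≡9; β=1, v≡14 (mod 17); (9|17)=+1, (14|17)=-1; sign (−1)^0·+1^1·-1^-1 = -1.
(a,b)_23: α=1, u≡13; β=1, v≡8 (mod 23); (13|23)=+1, (8|23)=+1; sign (−1)^1·+1^1·+1^1 = -1.
Ram(5772333, 11730) = {2, 3, 5, 7, 17, 23}; no ℚ_2-point on the conic.

[2, 3, 5, 7, 17, 23]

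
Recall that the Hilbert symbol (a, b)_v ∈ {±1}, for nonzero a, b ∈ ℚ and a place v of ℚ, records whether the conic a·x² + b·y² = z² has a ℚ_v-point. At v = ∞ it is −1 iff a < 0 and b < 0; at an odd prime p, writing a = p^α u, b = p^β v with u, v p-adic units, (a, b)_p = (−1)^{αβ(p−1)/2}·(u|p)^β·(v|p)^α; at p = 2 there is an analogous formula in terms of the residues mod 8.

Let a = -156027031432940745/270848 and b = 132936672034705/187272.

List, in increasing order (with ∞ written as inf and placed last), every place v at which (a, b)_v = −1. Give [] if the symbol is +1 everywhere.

[7, 31]

Mod squares: a ≡ -241490, b ≡ 3291890. Check v ∈ {∞, 2, 3, 5, 7, 11, 17, 19, 23, 31, 37, 41, 43}.
v=11: a=11^2·(≡9), b=11^2·(≡10) mod 11; (9|11)=+1, (10|11)=-1; (−1)^{2·2·5}·(+1)^2·(-1)^2 = +1.
v=41: a=41^1·(≡29), b=41^1·(≡17) mod 41; (29|41)=-1, (17|41)=-1; (−1)^{1·1·20}·(-1)^1·(-1)^1 = +1.
v=∞: -241490 < 0 and 3291890 > 0  ⇒  (a,b)_∞ = +1.
v=23: a=23^-2·(≡20), b=23^0·(≡22) mod 23; (20|23)=-1, (22|23)=-1; (−1)^{-2·0·11}·(-1)^0·(-1)^-2 = +1.
v=37: a=37^2·(≡28), b=37^1·(≡29) mod 37; (28|37)=+1, (29|37)=-1; (−1)^{2·1·18}·(+1)^1·(-1)^2 = +1.
v=31: a=31^1·(≡3), b=31^1·(≡21) mod 31; (3|31)=-1, (21|31)=-1; (−1)^{1·1·15}·(-1)^1·(-1)^1 = -1.
v=43: a=43^0·(≡1), b=43^2·(≡9) mod 43; (1|43)=+1, (9|43)=+1; (−1)^{0·2·21}·(+1)^2·(+1)^0 = +1.
v=17: a=17^0·(≡12), b=17^-2·(≡5) mod 17; (12|17)=-1, (5|17)=-1; (−1)^{0·-2·8}·(-1)^-2·(-1)^0 = +1.
v=5: a=5^1·(≡2), b=5^1·(≡3) mod 5; (2|5)=-1, (3|5)=-1; (−1)^{1·1·2}·(-1)^1·(-1)^1 = +1.
v=19: a=19^3·(≡7), b=19^2·(≡16) mod 19; (7|19)=+1, (16|19)=+1; (−1)^{3·2·9}·(+1)^2·(+1)^3 = +1.
v=3: a=3^2·(≡1), b=3^-4·(≡2) mod 3; (1|3)=+1, (2|3)=-1; (−1)^{2·-4·1}·(+1)^-4·(-1)^2 = +1.
v=7: a=7^4·(≡3), b=7^1·(≡5) mod 7; (3|7)=-1, (5|7)=-1; (−1)^{4·1·3}·(-1)^1·(-1)^4 = -1.
v=2: v_2(a)=-9, v_2(b)=-3; units ≡ 7, 1 (mod 8); ε·ε+αω+βω = 1·0+-9·0+-3·0 ≡ 0  ⇒  (a,b)_2 = +1.
(-241490, 3291890 / ℚ) ramifies at {7, 31}: a division algebra.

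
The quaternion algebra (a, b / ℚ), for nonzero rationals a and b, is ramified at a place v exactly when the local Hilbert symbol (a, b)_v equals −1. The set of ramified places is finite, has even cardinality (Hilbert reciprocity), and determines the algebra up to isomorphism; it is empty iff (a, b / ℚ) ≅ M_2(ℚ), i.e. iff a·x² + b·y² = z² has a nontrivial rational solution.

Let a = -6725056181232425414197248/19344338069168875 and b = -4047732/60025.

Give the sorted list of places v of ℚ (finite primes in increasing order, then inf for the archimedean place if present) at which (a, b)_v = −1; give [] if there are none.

(a, b) ≡ (-1190, -13) mod (ℚ^×)²; places V = {2, 3, 5, 7, 11, 13, 17, 31, 37, ∞}.
(a,b)_∞: sgn(-1190)=−, sgn(-13)=−, so -1.
(a,b)_17: α=-3, u≡4; β=0, v≡16 (mod 17); (4|17)=+1, (16|17)=+1; sign (−1)^0·+1^0·+1^-3 = +1.
(a,b)_13: α=4, u≡6; β=1, v≡3 (mod 13); (6|13)=-1, (3|13)=+1; sign (−1)^0·-1^1·+1^4 = -1.
(a,b)_37: α=-4, u≡17; β=0, v≡23 (mod 37); (17|37)=-1, (23|37)=-1; sign (−1)^0·-1^0·-1^-4 = +1.
(a,b)_11: α=4, u≡4; β=0, v≡9 (mod 11); (4|11)=+1, (9|11)=+1; sign (−1)^0·+1^0·+1^4 = +1.
(a,b)_2: α=15, β=2; u≡5, v≡3 (mod 8); ε(u)ε(v)=0·1, αω(v)=15·1, βω(u)=2·1; sum ≡ 1  ⇒  -1.
(a,b)_7: α=-5, u≡6; β=-4, v≡1 (mod 7); (6|7)=-1, (1|7)=+1; sign (−1)^0·-1^-4·+1^-5 = +1.
(a,b)_31: α=4, u≡14; β=2, v≡28 (mod 31); (14|31)=+1, (28|31)=+1; sign (−1)^0·+1^2·+1^4 = +1.
(a,b)_5: α=-3, u≡2; β=-2, v≡3 (mod 5); (2|5)=-1, (3|5)=-1; sign (−1)^0·-1^-2·-1^-3 = -1.
(a,b)_3: α=12, u≡1; β=4, v≡2 (mod 3); (1|3)=+1, (2|3)=-1; sign (−1)^0·+1^4·-1^12 = +1.
Ram(-1190, -13) = {2, 5, 13, ∞}; no ℚ_2-point on the conic.

[2, 5, 13, inf]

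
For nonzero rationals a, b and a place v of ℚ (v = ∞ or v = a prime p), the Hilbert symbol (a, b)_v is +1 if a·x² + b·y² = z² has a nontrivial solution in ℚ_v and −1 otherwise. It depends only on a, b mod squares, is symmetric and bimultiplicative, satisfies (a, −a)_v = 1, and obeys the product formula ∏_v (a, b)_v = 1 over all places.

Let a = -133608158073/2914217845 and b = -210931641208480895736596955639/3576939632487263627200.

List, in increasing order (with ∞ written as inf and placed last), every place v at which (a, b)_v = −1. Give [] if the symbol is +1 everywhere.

[2, 5, 31, inf]

(a, b) ≡ (-1172885, -234577) mod (ℚ^×)²; places V = {2, 3, 5, 7, 11, 13, 23, 29, 31, 47, ∞}.
(a,b)_7: α=-1, u≡4; β=-1, v≡5 (mod 7); (4|7)=+1, (5|7)=-1; sign (−1)^1·+1^-1·-1^-1 = +1.
(a,b)_11: α=-6, u≡1; β=-14, v≡5 (mod 11); (1|11)=+1, (5|11)=+1; sign (−1)^0·+1^-14·+1^-6 = +1.
(a,b)_13: α=4, u≡3; β=12, v≡5 (mod 13); (3|13)=+1, (5|13)=-1; sign (−1)^0·+1^12·-1^4 = +1.
(a,b)_29: α=0, u≡24; β=-2, v≡24 (mod 29); (24|29)=+1, (24|29)=+1; sign (−1)^0·+1^-2·+1^0 = +1.
(a,b)_31: α=1, u≡14; β=3, v≡2 (mod 31); (14|31)=+1, (2|31)=+1; sign (−1)^1·+1^3·+1^1 = -1.
(a,b)_23: α=1, u≡15; β=3, v≡6 (mod 23); (15|23)=-1, (6|23)=+1; sign (−1)^1·-1^3·+1^1 = +1.
(a,b)_47: α=-1, u≡28; β=1, v≡38 (mod 47); (28|47)=+1, (38|47)=-1; sign (−1)^1·+1^1·-1^-1 = +1.
(a,b)_2: α=0, β=-6; u≡3, v≡7 (mod 8); ε(u)ε(v)=1·1, αω(v)=0·0, βω(u)=-6·1; sum ≡ 1  ⇒  -1.
(a,b)_5: α=-1, u≡3; β=-2, v≡2 (mod 5); (3|5)=-1, (2|5)=-1; sign (−1)^0·-1^-2·-1^-1 = -1.
(a,b)_3: α=8, u≡1; β=12, v≡2 (mod 3); (1|3)=+1, (2|3)=-1; sign (−1)^0·+1^12·-1^8 = +1.
(a,b)_∞: sgn(-1172885)=−, sgn(-234577)=−, so -1.
Ram(-1172885, -234577) = {2, 5, 31, ∞}; no ℚ_2-point on the conic.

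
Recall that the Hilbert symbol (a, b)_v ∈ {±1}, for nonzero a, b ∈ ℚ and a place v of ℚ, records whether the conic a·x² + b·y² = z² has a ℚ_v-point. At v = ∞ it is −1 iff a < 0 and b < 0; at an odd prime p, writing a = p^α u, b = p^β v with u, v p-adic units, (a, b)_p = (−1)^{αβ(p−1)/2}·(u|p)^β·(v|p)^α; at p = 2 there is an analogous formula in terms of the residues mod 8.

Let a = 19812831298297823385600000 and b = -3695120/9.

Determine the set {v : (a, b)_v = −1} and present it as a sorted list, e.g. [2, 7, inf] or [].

[2, 5, 7, 11, 17, 19]

Mod squares: a ≡ 25935, b ≡ -230945. Check v ∈ {∞, 2, 3, 5, 7, 11, 13, 17, 19}.
v=5: a=5^5·(≡2), b=5^1·(≡4) mod 5; (2|5)=-1, (4|5)=+1; (−1)^{5·1·2}·(-1)^1·(+1)^5 = -1.
v=17: a=17^4·(≡7), b=17^1·(≡4) mod 17; (7|17)=-1, (4|17)=+1; (−1)^{4·1·8}·(-1)^1·(+1)^4 = -1.
v=7: a=7^1·(≡2), b=7^0·(≡6) mod 7; (2|7)=+1, (6|7)=-1; (−1)^{1·0·3}·(+1)^0·(-1)^1 = -1.
v=∞: 25935 > 0 and -230945 < 0  ⇒  (a,b)_∞ = +1.
v=13: a=13^3·(≡6), b=13^1·(≡2) mod 13; (6|13)=-1, (2|13)=-1; (−1)^{3·1·6}·(-1)^1·(-1)^3 = +1.
v=11: a=11^4·(≡7), b=11^1·(≡1) mod 11; (7|11)=-1, (1|11)=+1; (−1)^{4·1·5}·(-1)^1·(+1)^4 = -1.
v=2: v_2(a)=14, v_2(b)=4; units ≡ 7, 7 (mod 8); ε·ε+αω+βω = 1·1+14·0+4·0 ≡ 1  ⇒  (a,b)_2 = -1.
v=19: a=19^3·(≡1), b=19^1·(≡11) mod 19; (1|19)=+1, (11|19)=+1; (−1)^{3·1·9}·(+1)^1·(+1)^3 = -1.
v=3: a=3^1·(≡2), b=3^-2·(≡1) mod 3; (2|3)=-1, (1|3)=+1; (−1)^{1·-2·1}·(-1)^-2·(+1)^1 = +1.
(25935, -230945 / ℚ) ramifies at {2, 5, 7, 11, 17, 19}: a division algebra.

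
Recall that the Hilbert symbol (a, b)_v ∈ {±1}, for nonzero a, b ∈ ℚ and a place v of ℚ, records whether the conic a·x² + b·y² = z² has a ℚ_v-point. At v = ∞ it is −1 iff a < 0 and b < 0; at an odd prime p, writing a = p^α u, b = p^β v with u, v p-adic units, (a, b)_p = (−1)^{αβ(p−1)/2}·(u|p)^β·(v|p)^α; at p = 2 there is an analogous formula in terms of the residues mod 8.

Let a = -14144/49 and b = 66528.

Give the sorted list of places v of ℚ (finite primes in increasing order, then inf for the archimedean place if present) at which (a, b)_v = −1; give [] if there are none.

[7, 11, 13, 17]

(a, b) ≡ (-221, 462) mod (ℚ^×)²; places V = {2, 3, 7, 11, 13, 17, ∞}.
(a,b)_∞: sgn(-221)=−, sgn(462)=+, so +1.
(a,b)_13: α=1, u≡3; β=0, v≡7 (mod 13); (3|13)=+1, (7|13)=-1; sign (−1)^0·+1^0·-1^1 = -1.
(a,b)_3: α=0, u≡1; β=3, v≡1 (mod 3); (1|3)=+1, (1|3)=+1; sign (−1)^0·+1^3·+1^0 = +1.
(a,b)_11: α=0, u≡7; β=1, v≡9 (mod 11); (7|11)=-1, (9|11)=+1; sign (−1)^0·-1^1·+1^0 = -1.
(a,b)_2: α=6, β=5; u≡3, v≡7 (mod 8); ε(u)ε(v)=1·1, αω(v)=6·0, βω(u)=5·1; sum ≡ 0  ⇒  +1.
(a,b)_7: α=-2, u≡3; β=1, v≡5 (mod 7); (3|7)=-1, (5|7)=-1; sign (−1)^0·-1^1·-1^-2 = -1.
(a,b)_17: α=1, u≡8; β=0, v≡7 (mod 17); (8|17)=+1, (7|17)=-1; sign (−1)^0·+1^0·-1^1 = -1.
Ram(-221, 462) = {7, 11, 13, 17}; no ℚ_7-point on the conic.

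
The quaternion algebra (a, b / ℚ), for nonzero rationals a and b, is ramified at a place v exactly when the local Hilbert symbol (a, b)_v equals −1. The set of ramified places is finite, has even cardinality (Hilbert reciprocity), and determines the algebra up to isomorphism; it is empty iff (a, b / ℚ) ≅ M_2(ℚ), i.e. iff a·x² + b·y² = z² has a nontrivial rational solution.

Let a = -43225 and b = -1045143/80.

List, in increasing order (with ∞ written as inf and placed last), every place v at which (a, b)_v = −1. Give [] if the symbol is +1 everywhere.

(a, b) ≡ (-1729, -64515) mod (ℚ^×)²; places V = {2, 3, 5, 7, 11, 13, 17, 19, 23, ∞}.
(a,b)_19: α=1, u≡5; β=0, v≡7 (mod 19); (5|19)=+1, (7|19)=+1; sign (−1)^0·+1^0·+1^1 = +1.
(a,b)_5: α=2, u≡1; β=-1, v≡2 (mod 5); (1|5)=+1, (2|5)=-1; sign (−1)^0·+1^-1·-1^2 = +1.
(a,b)_13: α=1, u≡3; β=0, v≡9 (mod 13); (3|13)=+1, (9|13)=+1; sign (−1)^0·+1^0·+1^1 = +1.
(a,b)_11: α=0, u≡5; β=1, v≡9 (mod 11); (5|11)=+1, (9|11)=+1; sign (−1)^0·+1^1·+1^0 = +1.
(a,b)_∞: sgn(-1729)=−, sgn(-64515)=−, so -1.
(a,b)_17: α=0, u≡6; β=1, v≡15 (mod 17); (6|17)=-1, (15|17)=+1; sign (−1)^0·-1^1·+1^0 = -1.
(a,b)_23: α=0, u≡15; β=1, v≡9 (mod 23); (15|23)=-1, (9|23)=+1; sign (−1)^0·-1^1·+1^0 = -1.
(a,b)_7: α=1, u≡6; β=0, v≡2 (mod 7); (6|7)=-1, (2|7)=+1; sign (−1)^0·-1^0·+1^1 = +1.
(a,b)_3: α=0, u≡2; β=5, v≡2 (mod 3); (2|3)=-1, (2|3)=-1; sign (−1)^0·-1^5·-1^0 = -1.
(a,b)_2: α=0, β=-4; u≡7, v≡5 (mod 8); ε(u)ε(v)=1·0, αω(v)=0·1, βω(u)=-4·0; sum ≡ 0  ⇒  +1.
Ram(-1729, -64515) = {3, 17, 23, ∞}; no ℚ_3-point on the conic.

[3, 17, 23, inf]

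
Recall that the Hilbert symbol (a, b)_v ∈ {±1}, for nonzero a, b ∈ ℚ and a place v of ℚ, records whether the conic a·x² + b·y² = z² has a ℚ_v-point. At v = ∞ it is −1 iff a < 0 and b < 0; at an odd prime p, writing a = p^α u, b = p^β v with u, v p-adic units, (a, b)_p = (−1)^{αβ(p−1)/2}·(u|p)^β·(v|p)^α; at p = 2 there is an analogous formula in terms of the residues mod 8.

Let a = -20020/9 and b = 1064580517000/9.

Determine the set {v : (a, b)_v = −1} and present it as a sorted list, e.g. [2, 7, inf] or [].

(a, b) ≡ (-5005, 1285570) mod (ℚ^×)²; places V = {2, 3, 5, 7, 11, 13, 29, 31, ∞}.
(a,b)_13: α=1, u≡8; β=3, v≡3 (mod 13); (8|13)=-1, (3|13)=+1; sign (−1)^0·-1^3·+1^1 = -1.
(a,b)_2: α=2, β=3; u≡3, v≡1 (mod 8); ε(u)ε(v)=1·0, αω(v)=2·0, βω(u)=3·1; sum ≡ 1  ⇒  -1.
(a,b)_3: α=-2, u≡2; β=-2, v≡1 (mod 3); (2|3)=-1, (1|3)=+1; sign (−1)^0·-1^-2·+1^-2 = +1.
(a,b)_7: α=1, u≡5; β=2, v≡6 (mod 7); (5|7)=-1, (6|7)=-1; sign (−1)^0·-1^2·-1^1 = -1.
(a,b)_∞: sgn(-5005)=−, sgn(1285570)=+, so +1.
(a,b)_11: α=1, u≡8; β=1, v≡6 (mod 11); (8|11)=-1, (6|11)=-1; sign (−1)^1·-1^1·-1^1 = -1.
(a,b)_29: α=0, u≡15; β=1, v≡10 (mod 29); (15|29)=-1, (10|29)=-1; sign (−1)^0·-1^1·-1^0 = -1.
(a,b)_31: α=0, u≡11; β=1, v≡13 (mod 31); (11|31)=-1, (13|31)=-1; sign (−1)^0·-1^1·-1^0 = -1.
(a,b)_5: α=1, u≡4; β=3, v≡4 (mod 5); (4|5)=+1, (4|5)=+1; sign (−1)^0·+1^3·+1^1 = +1.
|Ram(-5005, 1285570)| = 6, even; anisotropic at {2, 7, 11, 13, 29, 31}.

[2, 7, 11, 13, 29, 31]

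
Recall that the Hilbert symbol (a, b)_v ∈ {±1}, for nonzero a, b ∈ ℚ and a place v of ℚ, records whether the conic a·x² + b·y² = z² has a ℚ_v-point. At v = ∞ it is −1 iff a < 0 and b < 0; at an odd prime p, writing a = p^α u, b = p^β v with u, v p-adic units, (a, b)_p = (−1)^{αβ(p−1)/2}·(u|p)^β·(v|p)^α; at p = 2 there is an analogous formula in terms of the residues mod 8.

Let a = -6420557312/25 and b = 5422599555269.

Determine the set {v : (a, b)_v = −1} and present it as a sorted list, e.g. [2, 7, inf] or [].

[2, 29, 31, 37]

Mod squares: a ≡ -29822, b ≡ 29. Check v ∈ {∞, 2, 5, 13, 29, 31, 37}.
v=2: v_2(a)=9, v_2(b)=0; units ≡ 1, 5 (mod 8); ε·ε+αω+βω = 0·0+9·1+0·0 ≡ 1  ⇒  (a,b)_2 = -1.
v=37: a=37^1·(≡17), b=37^2·(≡22) mod 37; (17|37)=-1, (22|37)=-1; (−1)^{1·2·18}·(-1)^2·(-1)^1 = -1.
v=31: a=31^1·(≡26), b=31^2·(≡29) mod 31; (26|31)=-1, (29|31)=-1; (−1)^{1·2·15}·(-1)^2·(-1)^1 = -1.
v=∞: -29822 < 0 and 29 > 0  ⇒  (a,b)_∞ = +1.
v=29: a=29^2·(≡2), b=29^3·(≡25) mod 29; (2|29)=-1, (25|29)=+1; (−1)^{2·3·14}·(-1)^3·(+1)^2 = -1.
v=5: a=5^-2·(≡3), b=5^0·(≡4) mod 5; (3|5)=-1, (4|5)=+1; (−1)^{-2·0·2}·(-1)^0·(+1)^-2 = +1.
v=13: a=13^1·(≡5), b=13^2·(≡9) mod 13; (5|13)=-1, (9|13)=+1; (−1)^{1·2·6}·(-1)^2·(+1)^1 = +1.
(-29822, 29 / ℚ) ramifies at {2, 29, 31, 37}: a division algebra.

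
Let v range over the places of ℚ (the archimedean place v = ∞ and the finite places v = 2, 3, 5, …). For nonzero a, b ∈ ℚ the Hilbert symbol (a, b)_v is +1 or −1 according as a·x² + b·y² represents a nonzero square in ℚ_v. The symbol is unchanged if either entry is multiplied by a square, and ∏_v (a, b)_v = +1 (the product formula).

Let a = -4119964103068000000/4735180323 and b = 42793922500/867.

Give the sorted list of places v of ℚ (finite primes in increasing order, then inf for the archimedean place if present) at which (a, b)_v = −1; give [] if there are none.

Mod squares: a ≡ -7336101, b ≡ 51352707. Check v ∈ {∞, 2, 3, 5, 7, 11, 17, 19, 29, 37, 41, 43, 53, 59}.
v=59: a=59^2·(≡18), b=59^0·(≡12) mod 59; (18|59)=-1, (12|59)=+1; (−1)^{2·0·29}·(-1)^0·(+1)^2 = +1.
v=43: a=43^1·(≡38), b=43^1·(≡9) mod 43; (38|43)=+1, (9|43)=+1; (−1)^{1·1·21}·(+1)^1·(+1)^1 = -1.
v=11: a=11^2·(≡7), b=11^0·(≡6) mod 11; (7|11)=-1, (6|11)=-1; (−1)^{2·0·5}·(-1)^0·(-1)^2 = +1.
v=17: a=17^-2·(≡3), b=17^-2·(≡16) mod 17; (3|17)=-1, (16|17)=+1; (−1)^{-2·-2·8}·(-1)^-2·(+1)^-2 = +1.
v=∞: -7336101 < 0 and 51352707 > 0  ⇒  (a,b)_∞ = +1.
v=19: a=19^-2·(≡10), b=19^0·(≡4) mod 19; (10|19)=-1, (4|19)=+1; (−1)^{-2·0·9}·(-1)^0·(+1)^-2 = +1.
v=2: v_2(a)=8, v_2(b)=2; units ≡ 3, 3 (mod 8); ε·ε+αω+βω = 1·1+8·1+2·1 ≡ 1  ⇒  (a,b)_2 = -1.
v=37: a=37^1·(≡12), b=37^1·(≡11) mod 37; (12|37)=+1, (11|37)=+1; (−1)^{1·1·18}·(+1)^1·(+1)^1 = +1.
v=3: a=3^-3·(≡2), b=3^-1·(≡1) mod 3; (2|3)=-1, (1|3)=+1; (−1)^{-3·-1·1}·(-1)^-1·(+1)^-3 = +1.
v=7: a=7^0·(≡2), b=7^1·(≡6) mod 7; (2|7)=+1, (6|7)=-1; (−1)^{0·1·3}·(+1)^1·(-1)^0 = +1.
v=5: a=5^6·(≡1), b=5^4·(≡3) mod 5; (1|5)=+1, (3|5)=-1; (−1)^{6·4·2}·(+1)^4·(-1)^6 = +1.
v=41: a=41^-2·(≡6), b=41^0·(≡9) mod 41; (6|41)=-1, (9|41)=+1; (−1)^{-2·0·20}·(-1)^0·(+1)^-2 = +1.
v=53: a=53^1·(≡12), b=53^1·(≡32) mod 53; (12|53)=-1, (32|53)=-1; (−1)^{1·1·26}·(-1)^1·(-1)^1 = +1.
v=29: a=29^1·(≡15), b=29^1·(≡10) mod 29; (15|29)=-1, (10|29)=-1; (−1)^{1·1·14}·(-1)^1·(-1)^1 = +1.
(-7336101, 51352707 / ℚ) ramifies at {2, 43}: a division algebra.

[2, 43]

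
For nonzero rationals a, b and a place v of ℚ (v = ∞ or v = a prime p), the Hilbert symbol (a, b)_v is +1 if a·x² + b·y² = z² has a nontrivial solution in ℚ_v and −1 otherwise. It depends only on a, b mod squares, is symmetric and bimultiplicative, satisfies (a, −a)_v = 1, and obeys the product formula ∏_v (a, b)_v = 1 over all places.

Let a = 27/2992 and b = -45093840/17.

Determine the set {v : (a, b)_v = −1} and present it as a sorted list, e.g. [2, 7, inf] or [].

(a, b) ≡ (561, -47912205) mod (ℚ^×)²; places V = {2, 3, 5, 11, 17, 19, 29, 31, ∞}.
(a,b)_2: α=-4, β=4; u≡1, v≡3 (mod 8); ε(u)ε(v)=0·1, αω(v)=-4·1, βω(u)=4·0; sum ≡ 0  ⇒  +1.
(a,b)_5: α=0, u≡1; β=1, v≡1 (mod 5); (1|5)=+1, (1|5)=+1; sign (−1)^0·+1^1·+1^0 = +1.
(a,b)_31: α=0, u≡23; β=1, v≡13 (mod 31); (23|31)=-1, (13|31)=-1; sign (−1)^0·-1^1·-1^0 = -1.
(a,b)_19: α=0, u≡3; β=1, v≡16 (mod 19); (3|19)=-1, (16|19)=+1; sign (−1)^0·-1^1·+1^0 = -1.
(a,b)_3: α=3, u≡1; β=1, v≡2 (mod 3); (1|3)=+1, (2|3)=-1; sign (−1)^1·+1^1·-1^3 = +1.
(a,b)_29: α=0, u≡17; β=1, v≡8 (mod 29); (17|29)=-1, (8|29)=-1; sign (−1)^0·-1^1·-1^0 = -1.
(a,b)_11: α=-1, u≡2; β=1, v≡3 (mod 11); (2|11)=-1, (3|11)=+1; sign (−1)^1·-1^1·+1^-1 = +1.
(a,b)_17: α=-1, u≡13; β=-1, v≡3 (mod 17); (13|17)=+1, (3|17)=-1; sign (−1)^0·+1^-1·-1^-1 = -1.
(a,b)_∞: sgn(561)=+, sgn(-47912205)=−, so +1.
Ram(561, -47912205) = {17, 19, 29, 31}; no ℚ_17-point on the conic.

[17, 19, 29, 31]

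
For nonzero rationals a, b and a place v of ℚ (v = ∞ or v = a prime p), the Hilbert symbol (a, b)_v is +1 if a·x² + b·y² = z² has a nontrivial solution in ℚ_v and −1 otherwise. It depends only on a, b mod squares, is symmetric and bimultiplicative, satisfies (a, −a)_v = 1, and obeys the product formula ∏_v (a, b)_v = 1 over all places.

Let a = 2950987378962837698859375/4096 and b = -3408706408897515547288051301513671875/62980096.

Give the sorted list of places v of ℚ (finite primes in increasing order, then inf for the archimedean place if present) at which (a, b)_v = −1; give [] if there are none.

[7, 11, 19, 23]

Mod squares: a ≡ 143, b ≡ -3059. Check v ∈ {∞, 2, 3, 5, 7, 11, 13, 19, 23, 31}.
v=7: a=7^2·(≡5), b=7^3·(≡1) mod 7; (5|7)=-1, (1|7)=+1; (−1)^{2·3·3}·(-1)^3·(+1)^2 = -1.
v=23: a=23^2·(≡11), b=23^3·(≡10) mod 23; (11|23)=-1, (10|23)=-1; (−1)^{2·3·11}·(-1)^3·(-1)^2 = -1.
v=5: a=5^6·(≡2), b=5^12·(≡4) mod 5; (2|5)=-1, (4|5)=+1; (−1)^{6·12·2}·(-1)^12·(+1)^6 = +1.
v=11: a=11^1·(≡7), b=11^2·(≡8) mod 11; (7|11)=-1, (8|11)=-1; (−1)^{1·2·5}·(-1)^2·(-1)^1 = -1.
v=19: a=19^4·(≡2), b=19^5·(≡10) mod 19; (2|19)=-1, (10|19)=-1; (−1)^{4·5·9}·(-1)^5·(-1)^4 = -1.
v=3: a=3^4·(≡2), b=3^4·(≡1) mod 3; (2|3)=-1, (1|3)=+1; (−1)^{4·4·1}·(-1)^4·(+1)^4 = +1.
v=31: a=31^0·(≡9), b=31^-2·(≡16) mod 31; (9|31)=+1, (16|31)=+1; (−1)^{0·-2·15}·(+1)^-2·(+1)^0 = +1.
v=13: a=13^7·(≡11), b=13^10·(≡12) mod 13; (11|13)=-1, (12|13)=+1; (−1)^{7·10·6}·(-1)^10·(+1)^7 = +1.
v=2: v_2(a)=-12, v_2(b)=-16; units ≡ 7, 5 (mod 8); ε·ε+αω+βω = 1·0+-12·1+-16·0 ≡ 0  ⇒  (a,b)_2 = +1.
v=∞: 143 > 0 and -3059 < 0  ⇒  (a,b)_∞ = +1.
|Ram(143, -3059)| = 4, even; anisotropic at {7, 11, 19, 23}.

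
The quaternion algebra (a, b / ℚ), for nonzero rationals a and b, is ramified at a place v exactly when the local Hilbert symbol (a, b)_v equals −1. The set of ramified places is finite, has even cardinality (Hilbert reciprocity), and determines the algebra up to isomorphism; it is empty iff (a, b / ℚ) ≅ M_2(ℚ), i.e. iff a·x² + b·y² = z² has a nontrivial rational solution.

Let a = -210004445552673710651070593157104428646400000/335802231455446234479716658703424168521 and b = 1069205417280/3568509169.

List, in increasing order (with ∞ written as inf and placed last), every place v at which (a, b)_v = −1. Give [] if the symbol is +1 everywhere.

Mod squares: a ≡ -910, b ≡ 5005. Check v ∈ {∞, 2, 3, 5, 7, 11, 13, 29, 31, 41, 47, 53, 59}.
v=13: a=13^3·(≡7), b=13^1·(≡6) mod 13; (7|13)=-1, (6|13)=-1; (−1)^{3·1·6}·(-1)^1·(-1)^3 = +1.
v=29: a=29^8·(≡21), b=29^2·(≡3) mod 29; (21|29)=-1, (3|29)=-1; (−1)^{8·2·14}·(-1)^2·(-1)^8 = +1.
v=47: a=47^-8·(≡44), b=47^-2·(≡41) mod 47; (44|47)=-1, (41|47)=-1; (−1)^{-8·-2·23}·(-1)^-2·(-1)^-8 = +1.
v=59: a=59^-2·(≡30), b=59^0·(≡26) mod 59; (30|59)=-1, (26|59)=+1; (−1)^{-2·0·29}·(-1)^0·(+1)^-2 = +1.
v=11: a=11^2·(≡5), b=11^1·(≡5) mod 11; (5|11)=+1, (5|11)=+1; (−1)^{2·1·5}·(+1)^1·(+1)^2 = +1.
v=7: a=7^9·(≡3), b=7^3·(≡4) mod 7; (3|7)=-1, (4|7)=+1; (−1)^{9·3·3}·(-1)^3·(+1)^9 = +1.
v=53: a=53^2·(≡46), b=53^0·(≡39) mod 53; (46|53)=+1, (39|53)=-1; (−1)^{2·0·26}·(+1)^0·(-1)^2 = +1.
v=2: v_2(a)=23, v_2(b)=6; units ≡ 1, 5 (mod 8); ε·ε+αω+βω = 0·0+23·1+6·0 ≡ 1  ⇒  (a,b)_2 = -1.
v=5: a=5^5·(≡2), b=5^1·(≡4) mod 5; (2|5)=-1, (4|5)=+1; (−1)^{5·1·2}·(-1)^1·(+1)^5 = -1.
v=41: a=41^-6·(≡25), b=41^-2·(≡14) mod 41; (25|41)=+1, (14|41)=-1; (−1)^{-6·-2·20}·(+1)^-2·(-1)^-6 = +1.
v=∞: -910 < 0 and 5005 > 0  ⇒  (a,b)_∞ = +1.
v=3: a=3^12·(≡2), b=3^4·(≡1) mod 3; (2|3)=-1, (1|3)=+1; (−1)^{12·4·1}·(-1)^4·(+1)^12 = +1.
v=31: a=31^-8·(≡14), b=31^-2·(≡2) mod 31; (14|31)=+1, (2|31)=+1; (−1)^{-8·-2·15}·(+1)^-2·(+1)^-8 = +1.
(-910, 5005 / ℚ) ramifies at {2, 5}: a division algebra.

[2, 5]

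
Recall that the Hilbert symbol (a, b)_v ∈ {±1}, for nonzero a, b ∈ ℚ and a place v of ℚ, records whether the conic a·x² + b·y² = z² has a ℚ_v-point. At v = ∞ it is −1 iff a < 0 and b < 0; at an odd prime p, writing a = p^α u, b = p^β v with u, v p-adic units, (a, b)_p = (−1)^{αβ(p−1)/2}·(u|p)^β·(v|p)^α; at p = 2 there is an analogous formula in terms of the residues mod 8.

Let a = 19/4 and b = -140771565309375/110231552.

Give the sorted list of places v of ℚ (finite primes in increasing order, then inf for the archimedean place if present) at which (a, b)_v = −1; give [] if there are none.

[2, 7, 11, 13]

Mod squares: a ≡ 19, b ≡ -190190. Check v ∈ {∞, 2, 3, 5, 7, 11, 13, 19, 29}.
v=3: a=3^0·(≡1), b=3^8·(≡1) mod 3; (1|3)=+1, (1|3)=+1; (−1)^{0·8·1}·(+1)^8·(+1)^0 = +1.
v=2: v_2(a)=-2, v_2(b)=-17; units ≡ 3, 1 (mod 8); ε·ε+αω+βω = 1·0+-2·0+-17·1 ≡ 1  ⇒  (a,b)_2 = -1.
v=7: a=7^0·(≡3), b=7^1·(≡1) mod 7; (3|7)=-1, (1|7)=+1; (−1)^{0·1·3}·(-1)^1·(+1)^0 = -1.
v=19: a=19^1·(≡5), b=19^3·(≡8) mod 19; (5|19)=+1, (8|19)=-1; (−1)^{1·3·9}·(+1)^3·(-1)^1 = +1.
v=29: a=29^0·(≡12), b=29^-2·(≡3) mod 29; (12|29)=-1, (3|29)=-1; (−1)^{0·-2·14}·(-1)^-2·(-1)^0 = +1.
v=∞: 19 > 0 and -190190 < 0  ⇒  (a,b)_∞ = +1.
v=11: a=11^0·(≡2), b=11^1·(≡10) mod 11; (2|11)=-1, (10|11)=-1; (−1)^{0·1·5}·(-1)^1·(-1)^0 = -1.
v=13: a=13^0·(≡8), b=13^1·(≡11) mod 13; (8|13)=-1, (11|13)=-1; (−1)^{0·1·6}·(-1)^1·(-1)^0 = -1.
v=5: a=5^0·(≡1), b=5^5·(≡3) mod 5; (1|5)=+1, (3|5)=-1; (−1)^{0·5·2}·(+1)^5·(-1)^0 = +1.
(19, -190190 / ℚ) ramifies at {2, 7, 11, 13}: a division algebra.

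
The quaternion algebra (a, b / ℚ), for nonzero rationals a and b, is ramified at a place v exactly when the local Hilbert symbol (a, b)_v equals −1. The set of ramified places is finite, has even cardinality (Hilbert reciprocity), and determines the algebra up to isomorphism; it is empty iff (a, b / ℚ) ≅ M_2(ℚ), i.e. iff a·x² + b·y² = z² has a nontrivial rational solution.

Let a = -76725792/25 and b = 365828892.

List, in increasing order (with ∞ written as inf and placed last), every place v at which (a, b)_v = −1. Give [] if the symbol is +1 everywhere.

Mod squares: a ≡ -6578, b ≡ 1023. Check v ∈ {∞, 2, 3, 5, 11, 13, 23, 31}.
v=5: a=5^-2·(≡3), b=5^0·(≡2) mod 5; (3|5)=-1, (2|5)=-1; (−1)^{-2·0·2}·(-1)^0·(-1)^-2 = +1.
v=11: a=11^1·(≡2), b=11^1·(≡3) mod 11; (2|11)=-1, (3|11)=+1; (−1)^{1·1·5}·(-1)^1·(+1)^1 = +1.
v=13: a=13^1·(≡10), b=13^2·(≡12) mod 13; (10|13)=+1, (12|13)=+1; (−1)^{1·2·6}·(+1)^2·(+1)^1 = +1.
v=23: a=23^1·(≡8), b=23^2·(≡7) mod 23; (8|23)=+1, (7|23)=-1; (−1)^{1·2·11}·(+1)^2·(-1)^1 = -1.
v=31: a=31^0·(≡8), b=31^1·(≡7) mod 31; (8|31)=+1, (7|31)=+1; (−1)^{0·1·15}·(+1)^1·(+1)^0 = +1.
v=2: v_2(a)=5, v_2(b)=2; units ≡ 7, 7 (mod 8); ε·ε+αω+βω = 1·1+5·0+2·0 ≡ 1  ⇒  (a,b)_2 = -1.
v=∞: -6578 < 0 and 1023 > 0  ⇒  (a,b)_∞ = +1.
v=3: a=3^6·(≡1), b=3^1·(≡2) mod 3; (1|3)=+1, (2|3)=-1; (−1)^{6·1·1}·(+1)^1·(-1)^6 = +1.
(-6578, 1023 / ℚ) ramifies at {2, 23}: a division algebra.

[2, 23]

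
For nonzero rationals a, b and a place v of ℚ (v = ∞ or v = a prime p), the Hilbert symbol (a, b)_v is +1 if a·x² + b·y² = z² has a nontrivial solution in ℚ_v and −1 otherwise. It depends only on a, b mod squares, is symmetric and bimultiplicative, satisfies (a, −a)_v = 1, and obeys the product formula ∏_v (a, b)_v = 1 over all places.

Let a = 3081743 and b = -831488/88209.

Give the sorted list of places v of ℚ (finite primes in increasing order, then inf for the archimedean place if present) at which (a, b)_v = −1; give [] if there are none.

[7, 29]

Mod squares: a ≡ 3081743, b ≡ -203. Check v ∈ {∞, 2, 3, 7, 11, 17, 19, 29, 47}.
v=2: v_2(a)=0, v_2(b)=12; units ≡ 7, 5 (mod 8); ε·ε+αω+βω = 1·0+0·1+12·0 ≡ 0  ⇒  (a,b)_2 = +1.
v=∞: 3081743 > 0 and -203 < 0  ⇒  (a,b)_∞ = +1.
v=29: a=29^1·(≡11), b=29^1·(≡28) mod 29; (11|29)=-1, (28|29)=+1; (−1)^{1·1·14}·(-1)^1·(+1)^1 = -1.
v=17: a=17^1·(≡8), b=17^0·(≡13) mod 17; (8|17)=+1, (13|17)=+1; (−1)^{1·0·8}·(+1)^0·(+1)^1 = +1.
v=3: a=3^0·(≡2), b=3^-6·(≡1) mod 3; (2|3)=-1, (1|3)=+1; (−1)^{0·-6·1}·(-1)^-6·(+1)^0 = +1.
v=19: a=19^1·(≡13), b=19^0·(≡6) mod 19; (13|19)=-1, (6|19)=+1; (−1)^{1·0·9}·(-1)^0·(+1)^1 = +1.
v=47: a=47^1·(≡4), b=47^0·(≡34) mod 47; (4|47)=+1, (34|47)=+1; (−1)^{1·0·23}·(+1)^0·(+1)^1 = +1.
v=7: a=7^1·(≡5), b=7^1·(≡3) mod 7; (5|7)=-1, (3|7)=-1; (−1)^{1·1·3}·(-1)^1·(-1)^1 = -1.
v=11: a=11^0·(≡5), b=11^-2·(≡8) mod 11; (5|11)=+1, (8|11)=-1; (−1)^{0·-2·5}·(+1)^-2·(-1)^0 = +1.
Ram(3081743, -203) = {7, 29}; no ℚ_7-point on the conic.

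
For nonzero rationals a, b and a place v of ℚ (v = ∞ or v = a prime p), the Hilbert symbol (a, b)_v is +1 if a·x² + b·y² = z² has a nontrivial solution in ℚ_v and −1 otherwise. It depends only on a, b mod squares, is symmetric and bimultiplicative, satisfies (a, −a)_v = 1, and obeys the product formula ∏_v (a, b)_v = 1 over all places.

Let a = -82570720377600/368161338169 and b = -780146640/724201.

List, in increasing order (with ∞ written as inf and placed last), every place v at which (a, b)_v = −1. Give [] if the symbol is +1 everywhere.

Mod squares: a ≡ -91, b ≡ -1365. Check v ∈ {∞, 2, 3, 5, 7, 13, 23, 31, 37}.
v=∞: -91 < 0 and -1365 < 0  ⇒  (a,b)_∞ = -1.
v=3: a=3^10·(≡2), b=3^7·(≡1) mod 3; (2|3)=-1, (1|3)=+1; (−1)^{10·7·1}·(-1)^7·(+1)^10 = -1.
v=5: a=5^2·(≡4), b=5^1·(≡2) mod 5; (4|5)=+1, (2|5)=-1; (−1)^{2·1·2}·(+1)^1·(-1)^2 = +1.
v=31: a=31^-2·(≡25), b=31^0·(≡29) mod 31; (25|31)=+1, (29|31)=-1; (−1)^{-2·0·15}·(+1)^0·(-1)^-2 = +1.
v=37: a=37^-2·(≡24), b=37^-2·(≡9) mod 37; (24|37)=-1, (9|37)=+1; (−1)^{-2·-2·18}·(-1)^-2·(+1)^-2 = +1.
v=23: a=23^-4·(≡2), b=23^-2·(≡17) mod 23; (2|23)=+1, (17|23)=-1; (−1)^{-4·-2·11}·(+1)^-2·(-1)^-4 = +1.
v=2: v_2(a)=8, v_2(b)=4; units ≡ 5, 3 (mod 8); ε·ε+αω+βω = 0·1+8·1+4·1 ≡ 0  ⇒  (a,b)_2 = +1.
v=7: a=7^5·(≡4), b=7^3·(≡1) mod 7; (4|7)=+1, (1|7)=+1; (−1)^{5·3·3}·(+1)^3·(+1)^5 = -1.
v=13: a=13^1·(≡11), b=13^1·(≡10) mod 13; (11|13)=-1, (10|13)=+1; (−1)^{1·1·6}·(-1)^1·(+1)^1 = -1.
(-91, -1365 / ℚ) ramifies at {3, 7, 13, ∞}: a division algebra.

[3, 7, 13, inf]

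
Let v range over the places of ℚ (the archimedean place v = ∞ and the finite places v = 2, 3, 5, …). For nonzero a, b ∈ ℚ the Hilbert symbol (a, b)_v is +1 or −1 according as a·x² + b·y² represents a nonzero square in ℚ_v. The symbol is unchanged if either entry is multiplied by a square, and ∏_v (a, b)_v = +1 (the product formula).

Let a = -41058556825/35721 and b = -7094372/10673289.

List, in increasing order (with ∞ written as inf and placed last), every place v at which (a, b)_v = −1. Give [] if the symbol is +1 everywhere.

(a, b) ≡ (-1708993, -17) mod (ℚ^×)²; places V = {2, 3, 5, 7, 11, 13, 17, 19, 31, 37, ∞}.
(a,b)_∞: sgn(-1708993)=−, sgn(-17)=−, so -1.
(a,b)_31: α=2, u≡27; β=0, v≡2 (mod 31); (27|31)=-1, (2|31)=+1; sign (−1)^0·-1^0·+1^2 = +1.
(a,b)_2: α=0, β=2; u≡7, v≡7 (mod 8); ε(u)ε(v)=1·1, αω(v)=0·0, βω(u)=2·0; sum ≡ 1  ⇒  -1.
(a,b)_13: α=1, u≡6; β=0, v≡9 (mod 13); (6|13)=-1, (9|13)=+1; sign (−1)^0·-1^0·+1^1 = +1.
(a,b)_5: α=2, u≡2; β=0, v≡2 (mod 5); (2|5)=-1, (2|5)=-1; sign (−1)^0·-1^0·-1^2 = +1.
(a,b)_37: α=1, u≡18; β=0, v≡23 (mod 37); (18|37)=-1, (23|37)=-1; sign (−1)^0·-1^0·-1^1 = -1.
(a,b)_3: α=-6, u≡2; β=-6, v≡1 (mod 3); (2|3)=-1, (1|3)=+1; sign (−1)^0·-1^-6·+1^-6 = +1.
(a,b)_17: α=1, u≡9; β=3, v≡2 (mod 17); (9|17)=+1, (2|17)=+1; sign (−1)^0·+1^3·+1^1 = +1.
(a,b)_19: α=1, u≡10; β=2, v≡13 (mod 19); (10|19)=-1, (13|19)=-1; sign (−1)^0·-1^2·-1^1 = -1.
(a,b)_7: α=-2, u≡1; β=0, v≡4 (mod 7); (1|7)=+1, (4|7)=+1; sign (−1)^0·+1^0·+1^-2 = +1.
(a,b)_11: α=1, u≡3; β=-4, v≡4 (mod 11); (3|11)=+1, (4|11)=+1; sign (−1)^0·+1^-4·+1^1 = +1.
|Ram(-1708993, -17)| = 4, even; anisotropic at {2, 19, 37, ∞}.

[2, 19, 37, inf]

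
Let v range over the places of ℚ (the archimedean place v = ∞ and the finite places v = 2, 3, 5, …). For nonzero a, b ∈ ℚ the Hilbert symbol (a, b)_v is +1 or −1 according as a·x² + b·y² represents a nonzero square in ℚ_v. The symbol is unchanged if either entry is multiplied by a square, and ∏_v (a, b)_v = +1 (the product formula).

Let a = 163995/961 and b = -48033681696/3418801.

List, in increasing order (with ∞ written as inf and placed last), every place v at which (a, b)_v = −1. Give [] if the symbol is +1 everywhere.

[7, 11]

Mod squares: a ≡ 195, b ≡ -34034. Check v ∈ {∞, 2, 3, 5, 7, 11, 13, 17, 29, 31, 43}.
v=43: a=43^0·(≡11), b=43^-4·(≡42) mod 43; (11|43)=+1, (42|43)=-1; (−1)^{0·-4·21}·(+1)^-4·(-1)^0 = +1.
v=31: a=31^-2·(≡5), b=31^0·(≡1) mod 31; (5|31)=+1, (1|31)=+1; (−1)^{-2·0·15}·(+1)^0·(+1)^-2 = +1.
v=29: a=29^2·(≡27), b=29^0·(≡18) mod 29; (27|29)=-1, (18|29)=-1; (−1)^{2·0·14}·(-1)^0·(-1)^2 = +1.
v=17: a=17^0·(≡9), b=17^1·(≡1) mod 17; (9|17)=+1, (1|17)=+1; (−1)^{0·1·8}·(+1)^1·(+1)^0 = +1.
v=2: v_2(a)=0, v_2(b)=5; units ≡ 3, 7 (mod 8); ε·ε+αω+βω = 1·1+0·0+5·1 ≡ 0  ⇒  (a,b)_2 = +1.
v=∞: 195 > 0 and -34034 < 0  ⇒  (a,b)_∞ = +1.
v=3: a=3^1·(≡2), b=3^6·(≡1) mod 3; (2|3)=-1, (1|3)=+1; (−1)^{1·6·1}·(-1)^6·(+1)^1 = +1.
v=7: a=7^0·(≡3), b=7^1·(≡5) mod 7; (3|7)=-1, (5|7)=-1; (−1)^{0·1·3}·(-1)^1·(-1)^0 = -1.
v=13: a=13^1·(≡8), b=13^1·(≡2) mod 13; (8|13)=-1, (2|13)=-1; (−1)^{1·1·6}·(-1)^1·(-1)^1 = +1.
v=5: a=5^1·(≡4), b=5^0·(≡4) mod 5; (4|5)=+1, (4|5)=+1; (−1)^{1·0·2}·(+1)^0·(+1)^1 = +1.
v=11: a=11^0·(≡10), b=11^3·(≡10) mod 11; (10|11)=-1, (10|11)=-1; (−1)^{0·3·5}·(-1)^3·(-1)^0 = -1.
|Ram(195, -34034)| = 2, even; anisotropic at {7, 11}.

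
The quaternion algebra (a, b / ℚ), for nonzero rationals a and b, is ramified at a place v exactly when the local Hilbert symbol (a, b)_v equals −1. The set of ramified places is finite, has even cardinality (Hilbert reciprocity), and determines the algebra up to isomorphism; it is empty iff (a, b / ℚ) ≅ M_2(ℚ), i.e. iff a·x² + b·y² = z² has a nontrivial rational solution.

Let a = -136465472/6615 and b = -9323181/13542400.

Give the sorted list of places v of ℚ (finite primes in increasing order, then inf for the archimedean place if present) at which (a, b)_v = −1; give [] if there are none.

[37, inf]

(a, b) ≡ (-189255, -29) mod (ℚ^×)²; places V = {2, 3, 5, 7, 11, 13, 23, 29, 31, 37, ∞}.
(a,b)_∞: sgn(-189255)=−, sgn(-29)=−, so -1.
(a,b)_3: α=-3, u≡2; β=8, v≡1 (mod 3); (2|3)=-1, (1|3)=+1; sign (−1)^0·-1^8·+1^-3 = +1.
(a,b)_2: α=6, β=-10; u≡1, v≡3 (mod 8); ε(u)ε(v)=0·1, αω(v)=6·1, βω(u)=-10·0; sum ≡ 0  ⇒  +1.
(a,b)_11: α=1, u≡6; β=0, v≡4 (mod 11); (6|11)=-1, (4|11)=+1; sign (−1)^0·-1^0·+1^1 = +1.
(a,b)_29: α=0, u≡20; β=1, v≡7 (mod 29); (20|29)=+1, (7|29)=+1; sign (−1)^0·+1^1·+1^0 = +1.
(a,b)_37: α=1, u≡12; β=0, v≡31 (mod 37); (12|37)=+1, (31|37)=-1; sign (−1)^0·+1^0·-1^1 = -1.
(a,b)_13: α=2, u≡3; β=0, v≡3 (mod 13); (3|13)=+1, (3|13)=+1; sign (−1)^0·+1^0·+1^2 = +1.
(a,b)_5: α=-1, u≡1; β=-2, v≡4 (mod 5); (1|5)=+1, (4|5)=+1; sign (−1)^0·+1^-2·+1^-1 = +1.
(a,b)_31: α=1, u≡1; β=0, v≡2 (mod 31); (1|31)=+1, (2|31)=+1; sign (−1)^0·+1^0·+1^1 = +1.
(a,b)_23: α=0, u≡1; β=-2, v≡7 (mod 23); (1|23)=+1, (7|23)=-1; sign (−1)^0·+1^-2·-1^0 = +1.
(a,b)_7: α=-2, u≡2; β=2, v≡3 (mod 7); (2|7)=+1, (3|7)=-1; sign (−1)^0·+1^2·-1^-2 = +1.
(-189255, -29 / ℚ) ramifies at {37, ∞}: a division algebra.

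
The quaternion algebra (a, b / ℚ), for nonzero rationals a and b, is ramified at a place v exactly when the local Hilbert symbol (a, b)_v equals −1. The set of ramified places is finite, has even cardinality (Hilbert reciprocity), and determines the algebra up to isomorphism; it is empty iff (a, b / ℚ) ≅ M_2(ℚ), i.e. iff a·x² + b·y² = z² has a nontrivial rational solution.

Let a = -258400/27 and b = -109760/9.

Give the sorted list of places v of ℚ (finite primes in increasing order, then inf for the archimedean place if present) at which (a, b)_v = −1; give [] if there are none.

[2, 5, 19, inf]

Mod squares: a ≡ -1938, b ≡ -35. Check v ∈ {∞, 2, 3, 5, 7, 17, 19}.
v=17: a=17^1·(≡10), b=17^0·(≡1) mod 17; (10|17)=-1, (1|17)=+1; (−1)^{1·0·8}·(-1)^0·(+1)^1 = +1.
v=2: v_2(a)=5, v_2(b)=6; units ≡ 7, 5 (mod 8); ε·ε+αω+βω = 1·0+5·1+6·0 ≡ 1  ⇒  (a,b)_2 = -1.
v=3: a=3^-3·(≡2), b=3^-2·(≡1) mod 3; (2|3)=-1, (1|3)=+1; (−1)^{-3·-2·1}·(-1)^-2·(+1)^-3 = +1.
v=19: a=19^1·(≡10), b=19^0·(≡13) mod 19; (10|19)=-1, (13|19)=-1; (−1)^{1·0·9}·(-1)^0·(-1)^1 = -1.
v=7: a=7^0·(≡2), b=7^3·(≡1) mod 7; (2|7)=+1, (1|7)=+1; (−1)^{0·3·3}·(+1)^3·(+1)^0 = +1.
v=5: a=5^2·(≡2), b=5^1·(≡2) mod 5; (2|5)=-1, (2|5)=-1; (−1)^{2·1·2}·(-1)^1·(-1)^2 = -1.
v=∞: -1938 < 0 and -35 < 0  ⇒  (a,b)_∞ = -1.
Ram(-1938, -35) = {2, 5, 19, ∞}; no ℚ_2-point on the conic.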